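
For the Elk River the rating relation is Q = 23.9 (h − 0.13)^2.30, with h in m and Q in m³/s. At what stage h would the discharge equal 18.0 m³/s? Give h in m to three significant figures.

1.01 m

h − h₀ = (Q/C)^(1/b) = (18.0/23.9)^(1/2.30) = 0.8840 m
h = 0.13 + 0.8840 = 1.014 m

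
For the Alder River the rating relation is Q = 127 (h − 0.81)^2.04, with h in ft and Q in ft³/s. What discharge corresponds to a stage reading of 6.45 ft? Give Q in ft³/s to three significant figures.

4330 ft³/s

Q = 127 × (6.45 − 0.81)^2.04 = 127 × 5.64^2.04 = 4329 ft³/s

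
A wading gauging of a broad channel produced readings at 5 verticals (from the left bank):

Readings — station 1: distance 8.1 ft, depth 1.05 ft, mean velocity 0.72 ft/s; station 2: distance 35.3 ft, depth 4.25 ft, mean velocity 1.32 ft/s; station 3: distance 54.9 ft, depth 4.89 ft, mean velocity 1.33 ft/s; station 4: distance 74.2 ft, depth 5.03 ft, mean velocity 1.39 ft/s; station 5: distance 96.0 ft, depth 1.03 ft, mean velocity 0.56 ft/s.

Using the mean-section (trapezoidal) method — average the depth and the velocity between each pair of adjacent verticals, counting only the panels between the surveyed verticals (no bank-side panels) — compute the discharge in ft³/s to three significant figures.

387 ft³/s

Panel 1-2: Δb = 27.2 ft, d̄ = (1.05+4.25)/2 = 2.65, v̄ = (0.72+1.32)/2 = 1.02 → q = 27.2×2.65×1.02 = 73.52 ft³/s
Panel 2-3: Δb = 19.6 ft, d̄ = (4.25+4.89)/2 = 4.57, v̄ = (1.32+1.33)/2 = 1.325 → q = 19.6×4.57×1.325 = 118.7 ft³/s
Panel 3-4: Δb = 19.3 ft, d̄ = (4.89+5.03)/2 = 4.96, v̄ = (1.33+1.39)/2 = 1.36 → q = 19.3×4.96×1.36 = 130.2 ft³/s
Panel 4-5: Δb = 21.8 ft, d̄ = (5.03+1.03)/2 = 3.03, v̄ = (1.39+0.56)/2 = 0.975 → q = 21.8×3.03×0.975 = 64.40 ft³/s
Q = Σ q = 386.8 ft³/s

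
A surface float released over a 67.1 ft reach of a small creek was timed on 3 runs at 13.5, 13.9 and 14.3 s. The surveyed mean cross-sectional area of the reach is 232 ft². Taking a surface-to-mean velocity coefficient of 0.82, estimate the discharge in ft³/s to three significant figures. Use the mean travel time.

t̄ = (13.5 + 13.9 + 14.3) / 3 = 13.9 s
v_surface = L / t̄ = 67.1 / 13.9 = 4.827 ft/s
v_mean = 0.82 × 4.827 = 3.958 ft/s
Q = A × v_mean = 232 × 3.958 = 918.4 ft³/s

918 ft³/s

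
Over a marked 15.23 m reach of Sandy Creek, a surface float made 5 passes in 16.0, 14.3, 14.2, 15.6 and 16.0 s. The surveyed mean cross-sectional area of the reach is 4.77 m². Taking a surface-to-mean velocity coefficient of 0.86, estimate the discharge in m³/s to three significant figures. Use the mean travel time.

t̄ = (16.0 + 14.3 + 14.2 + 15.6 + 16.0) / 5 = 15.22 s
v_surface = L / t̄ = 15.23 / 15.22 = 1.001 m/s
v_mean = 0.86 × 1.001 = 0.8606 m/s
Q = A × v_mean = 4.77 × 0.8606 = 4.105 m³/s

4.10 m³/s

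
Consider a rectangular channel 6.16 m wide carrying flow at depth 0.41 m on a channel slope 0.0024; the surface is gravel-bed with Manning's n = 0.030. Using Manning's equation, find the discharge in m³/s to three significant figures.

2.09 m³/s

A = b·y = 6.16 × 0.41 = 2.526 m²
P = b + 2y = 6.16 + 2×0.41 = 6.980 m
R = A/P = 2.526/6.980 = 0.3618 m
Q = (1/n)·A·R^(2/3)·S^(1/2) = (1/0.030) × 2.526 × 0.3618^(2/3) × 0.0024^(1/2) = 2.094 m³/s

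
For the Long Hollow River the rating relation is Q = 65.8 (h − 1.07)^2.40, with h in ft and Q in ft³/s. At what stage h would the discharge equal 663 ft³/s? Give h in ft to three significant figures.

3.69 ft

h − h₀ = (Q/C)^(1/b) = (663/65.8)^(1/2.40) = 2.618 ft
h = 1.07 + 2.618 = 3.688 ft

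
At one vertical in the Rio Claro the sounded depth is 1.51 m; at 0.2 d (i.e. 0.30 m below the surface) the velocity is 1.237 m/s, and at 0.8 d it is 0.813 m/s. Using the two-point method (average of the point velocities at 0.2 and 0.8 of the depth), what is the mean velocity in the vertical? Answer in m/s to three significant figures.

1.03 m/s

v̄ = (1.237 + 0.813) / 2 = 1.025 m/s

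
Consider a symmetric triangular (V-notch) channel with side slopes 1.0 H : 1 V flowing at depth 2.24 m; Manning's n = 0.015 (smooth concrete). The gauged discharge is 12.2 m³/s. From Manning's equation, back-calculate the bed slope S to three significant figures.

0.00182

A = z·y² = 1.0×2.24² = 5.018 m²
P = 2y√(1+z²) = 2×2.24×√(1+1.0²) = 6.336 m
R = A/P = 5.018/6.336 = 0.7920 m
S = (Q·n / (1·A·R^(2/3)))² = (12.2×0.015 / (1×5.018×0.8560))² = 0.001815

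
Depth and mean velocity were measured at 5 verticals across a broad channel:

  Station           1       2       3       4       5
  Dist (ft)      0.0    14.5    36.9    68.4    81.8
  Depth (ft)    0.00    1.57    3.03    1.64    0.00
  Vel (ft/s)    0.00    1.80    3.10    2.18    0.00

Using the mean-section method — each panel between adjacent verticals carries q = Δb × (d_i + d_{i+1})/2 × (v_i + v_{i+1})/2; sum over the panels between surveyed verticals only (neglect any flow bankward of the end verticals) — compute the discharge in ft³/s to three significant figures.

Panel 1-2: Δb = 14.5 ft, d̄ = (0.00+1.57)/2 = 0.785, v̄ = (0.00+1.80)/2 = 0.9 → q = 14.5×0.785×0.9 = 10.24 ft³/s
Panel 2-3: Δb = 22.4 ft, d̄ = (1.57+3.03)/2 = 2.3, v̄ = (1.80+3.10)/2 = 2.45 → q = 22.4×2.3×2.45 = 126.2 ft³/s
Panel 3-4: Δb = 31.5 ft, d̄ = (3.03+1.64)/2 = 2.335, v̄ = (3.10+2.18)/2 = 2.64 → q = 31.5×2.335×2.64 = 194.2 ft³/s
Panel 4-5: Δb = 13.4 ft, d̄ = (1.64+0.00)/2 = 0.82, v̄ = (2.18+0.00)/2 = 1.09 → q = 13.4×0.82×1.09 = 11.98 ft³/s
Q = Σ q = 342.6 ft³/s

343 ft³/s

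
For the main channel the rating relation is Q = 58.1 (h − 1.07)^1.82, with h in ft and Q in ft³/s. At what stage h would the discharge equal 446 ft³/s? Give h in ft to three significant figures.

h − h₀ = (Q/C)^(1/b) = (446/58.1)^(1/1.82) = 3.064 ft
h = 1.07 + 3.064 = 4.134 ft

4.13 ft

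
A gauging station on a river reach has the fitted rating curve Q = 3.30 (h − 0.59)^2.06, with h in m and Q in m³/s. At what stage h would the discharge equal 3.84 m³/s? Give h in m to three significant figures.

h − h₀ = (Q/C)^(1/b) = (3.84/3.30)^(1/2.06) = 1.076 m
h = 0.59 + 1.076 = 1.666 m

1.67 m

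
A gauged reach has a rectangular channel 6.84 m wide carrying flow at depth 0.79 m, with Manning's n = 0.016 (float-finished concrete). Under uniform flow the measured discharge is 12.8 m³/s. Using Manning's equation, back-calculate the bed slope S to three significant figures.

A = b·y = 6.84 × 0.79 = 5.404 m²
P = b + 2y = 6.84 + 2×0.79 = 8.420 m
R = A/P = 5.404/8.420 = 0.6418 m
S = (Q·n / (1·A·R^(2/3)))² = (12.8×0.016 / (1×5.404×0.7440))² = 0.002595

0.00259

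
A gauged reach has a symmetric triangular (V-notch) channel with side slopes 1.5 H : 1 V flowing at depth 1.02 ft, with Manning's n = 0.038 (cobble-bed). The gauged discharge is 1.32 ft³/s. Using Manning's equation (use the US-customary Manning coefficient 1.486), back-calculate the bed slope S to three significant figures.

A = z·y² = 1.5×1.02² = 1.561 ft²
P = 2y√(1+z²) = 2×1.02×√(1+1.5²) = 3.678 ft
R = A/P = 1.561/3.678 = 0.4243 ft
S = (Q·n / (1.486·A·R^(2/3)))² = (1.32×0.038 / (1.486×1.561×0.5647))² = 0.001467

0.00147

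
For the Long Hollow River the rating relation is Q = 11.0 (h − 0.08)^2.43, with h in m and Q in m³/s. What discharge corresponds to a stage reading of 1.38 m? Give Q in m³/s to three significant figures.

20.8 m³/s

Q = 11.0 × (1.38 − 0.08)^2.43 = 11.0 × 1.3^2.43 = 20.81 m³/s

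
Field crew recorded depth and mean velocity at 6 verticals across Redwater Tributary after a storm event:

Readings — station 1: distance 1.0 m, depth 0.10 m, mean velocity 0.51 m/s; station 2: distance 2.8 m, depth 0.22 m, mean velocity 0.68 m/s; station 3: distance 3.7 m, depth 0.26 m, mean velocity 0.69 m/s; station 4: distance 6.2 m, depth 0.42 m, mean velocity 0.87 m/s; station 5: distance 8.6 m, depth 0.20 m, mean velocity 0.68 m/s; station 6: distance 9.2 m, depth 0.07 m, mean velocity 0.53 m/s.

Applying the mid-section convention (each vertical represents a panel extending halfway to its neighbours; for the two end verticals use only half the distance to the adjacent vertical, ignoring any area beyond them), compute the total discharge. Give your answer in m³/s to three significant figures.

w_1 = (2.8 − 1.0)/2 = 0.9 m; q_1 = 0.51 × 0.10 × 0.9 = 0.04590 m³/s
w_2 = (3.7 − 1.0)/2 = 1.35 m; q_2 = 0.68 × 0.22 × 1.35 = 0.2020 m³/s
w_3 = (6.2 − 2.8)/2 = 1.7 m; q_3 = 0.69 × 0.26 × 1.7 = 0.3050 m³/s
w_4 = (8.6 − 3.7)/2 = 2.45 m; q_4 = 0.87 × 0.42 × 2.45 = 0.8952 m³/s
w_5 = (9.2 − 6.2)/2 = 1.5 m; q_5 = 0.68 × 0.20 × 1.5 = 0.2040 m³/s
w_6 = (9.2 − 8.6)/2 = 0.3 m; q_6 = 0.53 × 0.07 × 0.3 = 0.01113 m³/s
Q = Σ qᵢ = 1.663 m³/s

1.66 m³/s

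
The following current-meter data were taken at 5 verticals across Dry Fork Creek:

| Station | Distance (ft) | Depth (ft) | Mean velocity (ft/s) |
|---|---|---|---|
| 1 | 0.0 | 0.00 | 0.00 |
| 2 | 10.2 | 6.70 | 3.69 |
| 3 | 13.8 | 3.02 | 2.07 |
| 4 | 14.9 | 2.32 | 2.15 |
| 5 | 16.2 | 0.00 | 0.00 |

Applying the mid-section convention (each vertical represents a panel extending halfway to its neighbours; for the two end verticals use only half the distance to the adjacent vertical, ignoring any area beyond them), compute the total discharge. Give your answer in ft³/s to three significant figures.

191 ft³/s

w_2 = (13.8 − 0.0)/2 = 6.9 ft; q_2 = 3.69 × 6.70 × 6.9 = 170.6 ft³/s
w_3 = (14.9 − 10.2)/2 = 2.35 ft; q_3 = 2.07 × 3.02 × 2.35 = 14.69 ft³/s
w_4 = (16.2 − 13.8)/2 = 1.2 ft; q_4 = 2.15 × 2.32 × 1.2 = 5.986 ft³/s
Stations 1, 5 contribute zero (depth or velocity is 0).
Q = Σ qᵢ = 191.3 ft³/s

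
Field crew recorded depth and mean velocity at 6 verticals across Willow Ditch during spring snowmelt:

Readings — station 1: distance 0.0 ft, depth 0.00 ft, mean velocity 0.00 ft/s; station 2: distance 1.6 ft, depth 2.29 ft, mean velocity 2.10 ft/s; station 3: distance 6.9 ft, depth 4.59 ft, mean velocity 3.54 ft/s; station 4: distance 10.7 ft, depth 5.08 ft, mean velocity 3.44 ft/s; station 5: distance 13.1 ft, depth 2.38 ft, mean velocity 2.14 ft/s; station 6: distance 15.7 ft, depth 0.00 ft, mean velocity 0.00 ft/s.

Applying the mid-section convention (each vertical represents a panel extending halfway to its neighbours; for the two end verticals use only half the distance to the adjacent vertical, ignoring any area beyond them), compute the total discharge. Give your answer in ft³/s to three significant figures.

157 ft³/s

w_2 = (6.9 − 0.0)/2 = 3.45 ft; q_2 = 2.10 × 2.29 × 3.45 = 16.59 ft³/s
w_3 = (10.7 − 1.6)/2 = 4.55 ft; q_3 = 3.54 × 4.59 × 4.55 = 73.93 ft³/s
w_4 = (13.1 − 6.9)/2 = 3.1 ft; q_4 = 3.44 × 5.08 × 3.1 = 54.17 ft³/s
w_5 = (15.7 − 10.7)/2 = 2.5 ft; q_5 = 2.14 × 2.38 × 2.5 = 12.73 ft³/s
Stations 1, 6 contribute zero (depth or velocity is 0).
Q = Σ qᵢ = 157.4 ft³/s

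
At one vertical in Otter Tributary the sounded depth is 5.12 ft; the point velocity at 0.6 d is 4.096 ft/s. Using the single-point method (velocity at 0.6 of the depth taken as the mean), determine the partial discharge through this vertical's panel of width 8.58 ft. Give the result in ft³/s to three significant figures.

180 ft³/s

v̄ = v₀.₆ = 4.096 ft/s
q = v̄ × d × w = 4.096 × 5.12 × 8.58 = 179.9 ft³/s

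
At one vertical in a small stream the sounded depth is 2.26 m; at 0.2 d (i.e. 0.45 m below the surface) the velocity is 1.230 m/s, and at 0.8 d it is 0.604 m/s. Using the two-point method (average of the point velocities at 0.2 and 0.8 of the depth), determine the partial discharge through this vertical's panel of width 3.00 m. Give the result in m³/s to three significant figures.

v̄ = (1.230 + 0.604) / 2 = 0.9170 m/s
q = v̄ × d × w = 0.9170 × 2.26 × 3.00 = 6.217 m³/s

6.22 m³/s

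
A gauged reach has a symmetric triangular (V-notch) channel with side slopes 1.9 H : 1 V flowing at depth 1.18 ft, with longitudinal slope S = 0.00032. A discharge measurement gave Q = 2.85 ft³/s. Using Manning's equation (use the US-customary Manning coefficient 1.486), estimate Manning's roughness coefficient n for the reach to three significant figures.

A = z·y² = 1.9×1.18² = 2.646 ft²
P = 2y√(1+z²) = 2×1.18×√(1+1.9²) = 5.067 ft
R = A/P = 2.646/5.067 = 0.5221 ft
n = (1.486/Q)·A·R^(2/3)·S^(1/2) = (1.486/2.85) × 2.646 × 0.6484 × 0.01789 = 0.01600

0.0160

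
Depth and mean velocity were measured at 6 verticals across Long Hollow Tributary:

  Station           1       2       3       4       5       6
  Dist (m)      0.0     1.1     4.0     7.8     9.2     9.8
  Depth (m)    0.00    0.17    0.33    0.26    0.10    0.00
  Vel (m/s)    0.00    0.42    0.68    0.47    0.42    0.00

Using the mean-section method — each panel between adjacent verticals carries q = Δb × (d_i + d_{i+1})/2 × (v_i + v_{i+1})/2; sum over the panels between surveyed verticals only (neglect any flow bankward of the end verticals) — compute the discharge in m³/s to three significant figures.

1.18 m³/s

Panel 1-2: Δb = 1.1 m, d̄ = (0.00+0.17)/2 = 0.085, v̄ = (0.00+0.42)/2 = 0.21 → q = 1.1×0.085×0.21 = 0.01964 m³/s
Panel 2-3: Δb = 2.9 m, d̄ = (0.17+0.33)/2 = 0.25, v̄ = (0.42+0.68)/2 = 0.55 → q = 2.9×0.25×0.55 = 0.3988 m³/s
Panel 3-4: Δb = 3.8 m, d̄ = (0.33+0.26)/2 = 0.295, v̄ = (0.68+0.47)/2 = 0.575 → q = 3.8×0.295×0.575 = 0.6446 m³/s
Panel 4-5: Δb = 1.4 m, d̄ = (0.26+0.10)/2 = 0.18, v̄ = (0.47+0.42)/2 = 0.445 → q = 1.4×0.18×0.445 = 0.1121 m³/s
Panel 5-6: Δb = 0.6 m, d̄ = (0.10+0.00)/2 = 0.05, v̄ = (0.42+0.00)/2 = 0.21 → q = 0.6×0.05×0.21 = 0.006300 m³/s
Q = Σ q = 1.181 m³/s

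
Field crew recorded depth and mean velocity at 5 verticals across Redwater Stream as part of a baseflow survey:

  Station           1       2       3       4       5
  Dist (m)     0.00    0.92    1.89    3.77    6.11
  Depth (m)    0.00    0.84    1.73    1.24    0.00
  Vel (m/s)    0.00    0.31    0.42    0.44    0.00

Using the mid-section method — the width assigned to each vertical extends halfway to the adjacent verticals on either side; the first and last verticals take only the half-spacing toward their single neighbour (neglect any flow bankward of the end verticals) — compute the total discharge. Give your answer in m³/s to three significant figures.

2.43 m³/s

w_2 = (1.89 − 0.00)/2 = 0.945 m; q_2 = 0.31 × 0.84 × 0.945 = 0.2461 m³/s
w_3 = (3.77 − 0.92)/2 = 1.425 m; q_3 = 0.42 × 1.73 × 1.425 = 1.035 m³/s
w_4 = (6.11 − 1.89)/2 = 2.11 m; q_4 = 0.44 × 1.24 × 2.11 = 1.151 m³/s
Stations 1, 5 contribute zero (depth or velocity is 0).
Q = Σ qᵢ = 2.433 m³/s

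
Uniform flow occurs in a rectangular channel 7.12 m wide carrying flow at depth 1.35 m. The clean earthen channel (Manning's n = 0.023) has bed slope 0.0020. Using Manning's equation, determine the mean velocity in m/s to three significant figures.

A = b·y = 7.12 × 1.35 = 9.612 m²
P = b + 2y = 7.12 + 2×1.35 = 9.820 m
R = A/P = 9.612/9.820 = 0.9788 m
Q = (1/n)·A·R^(2/3)·S^(1/2) = (1/0.023) × 9.612 × 0.9788^(2/3) × 0.0020^(1/2) = 18.42 m³/s
V = Q/A = 18.42/9.612 = 1.917 m/s

1.92 m/s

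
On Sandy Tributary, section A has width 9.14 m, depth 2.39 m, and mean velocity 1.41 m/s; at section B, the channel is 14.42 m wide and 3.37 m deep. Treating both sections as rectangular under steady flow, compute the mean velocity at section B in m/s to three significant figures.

Q = A₁V₁ = (9.14×2.39) × 1.41 = 30.80 m³/s
A₂ = 14.42 × 3.37 = 48.60 m²
V₂ = Q/A₂ = 30.80/48.60 = 0.6338 m/s

0.634 m/s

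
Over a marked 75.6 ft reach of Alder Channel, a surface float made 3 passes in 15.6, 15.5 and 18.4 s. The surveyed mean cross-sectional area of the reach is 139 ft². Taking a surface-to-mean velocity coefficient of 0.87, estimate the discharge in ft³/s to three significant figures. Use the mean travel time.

t̄ = (15.6 + 15.5 + 18.4) / 3 = 16.5 s
v_surface = L / t̄ = 75.6 / 16.5 = 4.582 ft/s
v_mean = 0.87 × 4.582 = 3.986 ft/s
Q = A × v_mean = 139 × 3.986 = 554.1 ft³/s

554 ft³/s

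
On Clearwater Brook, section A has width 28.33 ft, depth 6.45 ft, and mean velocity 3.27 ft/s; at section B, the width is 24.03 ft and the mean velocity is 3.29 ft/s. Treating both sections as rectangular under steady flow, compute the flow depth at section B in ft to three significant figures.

Q = A₁V₁ = (28.33×6.45) × 3.27 = 597.5 ft³/s
d₂ = Q/(b₂ V₂) = 597.5/(24.03×3.29) = 7.558 ft

7.56 ft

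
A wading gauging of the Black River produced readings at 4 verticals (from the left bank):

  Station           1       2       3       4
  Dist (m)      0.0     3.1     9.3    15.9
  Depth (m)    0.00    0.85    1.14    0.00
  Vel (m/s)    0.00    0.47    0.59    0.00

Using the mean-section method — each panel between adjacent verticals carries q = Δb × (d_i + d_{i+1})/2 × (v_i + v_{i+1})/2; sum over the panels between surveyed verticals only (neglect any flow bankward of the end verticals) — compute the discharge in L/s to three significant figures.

4690 L/s

Panel 1-2: Δb = 3.1 m, d̄ = (0.00+0.85)/2 = 0.425, v̄ = (0.00+0.47)/2 = 0.235 → q = 3.1×0.425×0.235 = 0.3096 m³/s
Panel 2-3: Δb = 6.2 m, d̄ = (0.85+1.14)/2 = 0.995, v̄ = (0.47+0.59)/2 = 0.53 → q = 6.2×0.995×0.53 = 3.270 m³/s
Panel 3-4: Δb = 6.6 m, d̄ = (1.14+0.00)/2 = 0.57, v̄ = (0.59+0.00)/2 = 0.295 → q = 6.6×0.57×0.295 = 1.110 m³/s
Q = Σ q = 4.689 m³/s
= 4.689 × 1000 = 4689 L/s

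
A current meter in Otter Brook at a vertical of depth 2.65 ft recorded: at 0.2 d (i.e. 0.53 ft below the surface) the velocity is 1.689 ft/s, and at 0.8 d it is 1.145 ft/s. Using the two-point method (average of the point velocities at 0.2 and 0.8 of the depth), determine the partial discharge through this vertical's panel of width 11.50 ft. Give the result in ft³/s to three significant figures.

43.2 ft³/s

v̄ = (1.689 + 1.145) / 2 = 1.417 ft/s
q = v̄ × d × w = 1.417 × 2.65 × 11.50 = 43.18 ft³/s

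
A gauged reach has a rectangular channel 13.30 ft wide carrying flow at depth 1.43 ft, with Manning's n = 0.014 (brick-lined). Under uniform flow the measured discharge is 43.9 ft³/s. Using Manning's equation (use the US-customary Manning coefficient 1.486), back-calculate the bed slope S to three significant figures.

0.000381

A = b·y = 13.30 × 1.43 = 19.02 ft²
P = b + 2y = 13.30 + 2×1.43 = 16.16 ft
R = A/P = 19.02/16.16 = 1.177 ft
S = (Q·n / (1.486·A·R^(2/3)))² = (43.9×0.014 / (1.486×19.02×1.115))² = 0.0003806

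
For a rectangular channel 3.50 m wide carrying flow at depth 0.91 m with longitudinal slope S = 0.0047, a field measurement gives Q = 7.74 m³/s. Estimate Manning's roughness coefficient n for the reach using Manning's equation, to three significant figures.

0.0200

A = b·y = 3.50 × 0.91 = 3.185 m²
P = b + 2y = 3.50 + 2×0.91 = 5.320 m
R = A/P = 3.185/5.320 = 0.5987 m
n = (1/Q)·A·R^(2/3)·S^(1/2) = (1/7.74) × 3.185 × 0.7103 × 0.06856 = 0.02004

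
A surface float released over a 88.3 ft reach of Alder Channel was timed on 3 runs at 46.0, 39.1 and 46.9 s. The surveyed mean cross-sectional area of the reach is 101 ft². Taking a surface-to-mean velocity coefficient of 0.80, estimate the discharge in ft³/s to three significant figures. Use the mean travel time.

162 ft³/s

t̄ = (46.0 + 39.1 + 46.9) / 3 = 44 s
v_surface = L / t̄ = 88.3 / 44 = 2.007 ft/s
v_mean = 0.80 × 2.007 = 1.605 ft/s
Q = A × v_mean = 101 × 1.605 = 162.2 ft³/s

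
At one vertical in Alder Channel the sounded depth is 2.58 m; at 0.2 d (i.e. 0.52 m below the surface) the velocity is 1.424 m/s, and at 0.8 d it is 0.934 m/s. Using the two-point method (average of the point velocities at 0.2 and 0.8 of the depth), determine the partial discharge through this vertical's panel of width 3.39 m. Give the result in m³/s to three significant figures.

v̄ = (1.424 + 0.934) / 2 = 1.179 m/s
q = v̄ × d × w = 1.179 × 2.58 × 3.39 = 10.31 m³/s

10.3 m³/s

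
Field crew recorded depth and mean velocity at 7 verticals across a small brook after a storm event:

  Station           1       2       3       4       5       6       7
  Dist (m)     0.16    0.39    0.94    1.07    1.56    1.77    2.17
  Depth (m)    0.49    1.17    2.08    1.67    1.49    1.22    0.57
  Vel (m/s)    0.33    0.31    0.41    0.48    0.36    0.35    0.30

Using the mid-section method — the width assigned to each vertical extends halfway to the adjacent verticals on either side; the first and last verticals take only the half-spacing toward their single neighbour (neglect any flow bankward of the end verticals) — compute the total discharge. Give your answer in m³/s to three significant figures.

1.05 m³/s

w_1 = (0.39 − 0.16)/2 = 0.115 m; q_1 = 0.33 × 0.49 × 0.115 = 0.01860 m³/s
w_2 = (0.94 − 0.16)/2 = 0.39 m; q_2 = 0.31 × 1.17 × 0.39 = 0.1415 m³/s
w_3 = (1.07 − 0.39)/2 = 0.34 m; q_3 = 0.41 × 2.08 × 0.34 = 0.2900 m³/s
w_4 = (1.56 − 0.94)/2 = 0.31 m; q_4 = 0.48 × 1.67 × 0.31 = 0.2485 m³/s
w_5 = (1.77 − 1.07)/2 = 0.35 m; q_5 = 0.36 × 1.49 × 0.35 = 0.1877 m³/s
w_6 = (2.17 − 1.56)/2 = 0.305 m; q_6 = 0.35 × 1.22 × 0.305 = 0.1302 m³/s
w_7 = (2.17 − 1.77)/2 = 0.2 m; q_7 = 0.30 × 0.57 × 0.2 = 0.03420 m³/s
Q = Σ qᵢ = 1.051 m³/s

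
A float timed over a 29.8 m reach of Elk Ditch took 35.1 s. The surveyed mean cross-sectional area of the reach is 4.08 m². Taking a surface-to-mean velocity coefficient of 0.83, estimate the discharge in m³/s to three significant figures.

v_surface = L / t̄ = 29.8 / 35.1 = 0.8490 m/s
v_mean = 0.83 × 0.8490 = 0.7047 m/s
Q = A × v_mean = 4.08 × 0.7047 = 2.875 m³/s

2.88 m³/s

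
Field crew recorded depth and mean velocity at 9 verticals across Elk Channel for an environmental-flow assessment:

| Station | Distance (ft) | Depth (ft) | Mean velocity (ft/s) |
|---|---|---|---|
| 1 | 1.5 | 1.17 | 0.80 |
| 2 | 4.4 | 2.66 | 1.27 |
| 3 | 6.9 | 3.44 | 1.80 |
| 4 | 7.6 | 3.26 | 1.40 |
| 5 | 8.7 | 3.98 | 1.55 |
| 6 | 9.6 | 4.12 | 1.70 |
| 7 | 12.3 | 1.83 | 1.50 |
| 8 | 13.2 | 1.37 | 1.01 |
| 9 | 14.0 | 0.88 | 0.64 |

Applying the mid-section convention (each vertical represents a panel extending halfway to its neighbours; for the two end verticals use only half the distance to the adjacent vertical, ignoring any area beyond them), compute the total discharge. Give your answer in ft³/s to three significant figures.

49.6 ft³/s

w_1 = (4.4 − 1.5)/2 = 1.45 ft; q_1 = 0.80 × 1.17 × 1.45 = 1.357 ft³/s
w_2 = (6.9 − 1.5)/2 = 2.7 ft; q_2 = 1.27 × 2.66 × 2.7 = 9.121 ft³/s
w_3 = (7.6 − 4.4)/2 = 1.6 ft; q_3 = 1.80 × 3.44 × 1.6 = 9.907 ft³/s
w_4 = (8.7 − 6.9)/2 = 0.9 ft; q_4 = 1.40 × 3.26 × 0.9 = 4.108 ft³/s
w_5 = (9.6 − 7.6)/2 = 1 ft; q_5 = 1.55 × 3.98 × 1 = 6.169 ft³/s
w_6 = (12.3 − 8.7)/2 = 1.8 ft; q_6 = 1.70 × 4.12 × 1.8 = 12.61 ft³/s
w_7 = (13.2 − 9.6)/2 = 1.8 ft; q_7 = 1.50 × 1.83 × 1.8 = 4.941 ft³/s
w_8 = (14.0 − 12.3)/2 = 0.85 ft; q_8 = 1.01 × 1.37 × 0.85 = 1.176 ft³/s
w_9 = (14.0 − 13.2)/2 = 0.4 ft; q_9 = 0.64 × 0.88 × 0.4 = 0.2253 ft³/s
Q = Σ qᵢ = 49.61 ft³/s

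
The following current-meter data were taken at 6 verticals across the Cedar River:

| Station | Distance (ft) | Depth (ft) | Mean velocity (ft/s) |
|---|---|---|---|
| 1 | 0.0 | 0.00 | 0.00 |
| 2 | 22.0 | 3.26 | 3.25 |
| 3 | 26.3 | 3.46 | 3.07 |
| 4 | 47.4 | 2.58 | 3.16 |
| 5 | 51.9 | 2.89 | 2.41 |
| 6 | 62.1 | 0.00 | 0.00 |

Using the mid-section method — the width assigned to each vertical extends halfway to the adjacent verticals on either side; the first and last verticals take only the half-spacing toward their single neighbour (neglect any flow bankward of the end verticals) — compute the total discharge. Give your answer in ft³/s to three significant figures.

430 ft³/s

w_2 = (26.3 − 0.0)/2 = 13.15 ft; q_2 = 3.25 × 3.26 × 13.15 = 139.3 ft³/s
w_3 = (47.4 − 22.0)/2 = 12.7 ft; q_3 = 3.07 × 3.46 × 12.7 = 134.9 ft³/s
w_4 = (51.9 − 26.3)/2 = 12.8 ft; q_4 = 3.16 × 2.58 × 12.8 = 104.4 ft³/s
w_5 = (62.1 − 47.4)/2 = 7.35 ft; q_5 = 2.41 × 2.89 × 7.35 = 51.19 ft³/s
Stations 1, 6 contribute zero (depth or velocity is 0).
Q = Σ qᵢ = 429.8 ft³/s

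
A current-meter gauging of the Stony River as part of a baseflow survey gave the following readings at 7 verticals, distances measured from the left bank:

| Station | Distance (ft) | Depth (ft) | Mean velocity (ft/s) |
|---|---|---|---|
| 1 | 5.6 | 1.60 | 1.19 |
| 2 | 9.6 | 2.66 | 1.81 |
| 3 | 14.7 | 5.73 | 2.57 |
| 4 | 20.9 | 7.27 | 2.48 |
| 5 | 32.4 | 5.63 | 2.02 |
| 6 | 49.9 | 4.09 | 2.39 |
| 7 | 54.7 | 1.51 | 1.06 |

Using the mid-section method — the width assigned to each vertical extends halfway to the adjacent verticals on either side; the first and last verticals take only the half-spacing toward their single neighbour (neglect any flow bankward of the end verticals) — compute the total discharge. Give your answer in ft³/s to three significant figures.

w_1 = (9.6 − 5.6)/2 = 2 ft; q_1 = 1.19 × 1.60 × 2 = 3.808 ft³/s
w_2 = (14.7 − 5.6)/2 = 4.55 ft; q_2 = 1.81 × 2.66 × 4.55 = 21.91 ft³/s
w_3 = (20.9 − 9.6)/2 = 5.65 ft; q_3 = 2.57 × 5.73 × 5.65 = 83.20 ft³/s
w_4 = (32.4 − 14.7)/2 = 8.85 ft; q_4 = 2.48 × 7.27 × 8.85 = 159.6 ft³/s
w_5 = (49.9 − 20.9)/2 = 14.5 ft; q_5 = 2.02 × 5.63 × 14.5 = 164.9 ft³/s
w_6 = (54.7 − 32.4)/2 = 11.15 ft; q_6 = 2.39 × 4.09 × 11.15 = 109.0 ft³/s
w_7 = (54.7 − 49.9)/2 = 2.4 ft; q_7 = 1.06 × 1.51 × 2.4 = 3.841 ft³/s
Q = Σ qᵢ = 546.2 ft³/s

546 ft³/s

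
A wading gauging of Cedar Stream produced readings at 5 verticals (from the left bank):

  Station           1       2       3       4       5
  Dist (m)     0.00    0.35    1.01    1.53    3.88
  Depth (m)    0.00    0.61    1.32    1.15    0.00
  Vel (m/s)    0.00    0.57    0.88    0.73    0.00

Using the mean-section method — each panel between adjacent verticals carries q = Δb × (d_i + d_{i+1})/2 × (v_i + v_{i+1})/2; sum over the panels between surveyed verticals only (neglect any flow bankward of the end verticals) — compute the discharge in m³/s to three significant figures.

Panel 1-2: Δb = 0.35 m, d̄ = (0.00+0.61)/2 = 0.305, v̄ = (0.00+0.57)/2 = 0.285 → q = 0.35×0.305×0.285 = 0.03042 m³/s
Panel 2-3: Δb = 0.66 m, d̄ = (0.61+1.32)/2 = 0.965, v̄ = (0.57+0.88)/2 = 0.725 → q = 0.66×0.965×0.725 = 0.4618 m³/s
Panel 3-4: Δb = 0.52 m, d̄ = (1.32+1.15)/2 = 1.235, v̄ = (0.88+0.73)/2 = 0.805 → q = 0.52×1.235×0.805 = 0.5170 m³/s
Panel 4-5: Δb = 2.35 m, d̄ = (1.15+0.00)/2 = 0.575, v̄ = (0.73+0.00)/2 = 0.365 → q = 2.35×0.575×0.365 = 0.4932 m³/s
Q = Σ q = 1.502 m³/s

1.50 m³/s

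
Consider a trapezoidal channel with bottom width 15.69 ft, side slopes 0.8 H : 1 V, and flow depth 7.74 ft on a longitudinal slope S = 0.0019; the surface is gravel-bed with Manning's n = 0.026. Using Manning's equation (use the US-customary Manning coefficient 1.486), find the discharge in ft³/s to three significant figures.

A = (b + z·y)·y = (15.69 + 0.8×7.74)×7.74 = 169.4 ft²
P = b + 2y√(1+z²) = 15.69 + 2×7.74×√(1+0.8²) = 35.51 ft
R = A/P = 169.4/35.51 = 4.769 ft
Q = (1.486/n)·A·R^(2/3)·S^(1/2) = (1.486/0.026) × 169.4 × 4.769^(2/3) × 0.0019^(1/2) = 1195 ft³/s

1200 ft³/s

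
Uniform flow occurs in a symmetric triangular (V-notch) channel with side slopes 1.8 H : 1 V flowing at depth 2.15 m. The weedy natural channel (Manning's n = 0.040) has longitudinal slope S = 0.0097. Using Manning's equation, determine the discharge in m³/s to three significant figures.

A = z·y² = 1.8×2.15² = 8.321 m²
P = 2y√(1+z²) = 2×2.15×√(1+1.8²) = 8.854 m
R = A/P = 8.321/8.854 = 0.9397 m
Q = (1/n)·A·R^(2/3)·S^(1/2) = (1/0.040) × 8.321 × 0.9397^(2/3) × 0.0097^(1/2) = 19.66 m³/s

19.7 m³/s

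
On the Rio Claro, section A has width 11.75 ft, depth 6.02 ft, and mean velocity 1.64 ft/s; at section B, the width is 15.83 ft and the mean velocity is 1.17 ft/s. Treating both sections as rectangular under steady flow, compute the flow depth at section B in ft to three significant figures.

Q = A₁V₁ = (11.75×6.02) × 1.64 = 116.0 ft³/s
d₂ = Q/(b₂ V₂) = 116.0/(15.83×1.17) = 6.263 ft

6.26 ft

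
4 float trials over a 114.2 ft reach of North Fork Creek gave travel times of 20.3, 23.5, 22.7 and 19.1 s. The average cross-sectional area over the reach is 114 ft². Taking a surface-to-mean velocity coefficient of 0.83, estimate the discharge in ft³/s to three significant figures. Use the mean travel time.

t̄ = (20.3 + 23.5 + 22.7 + 19.1) / 4 = 21.4 s
v_surface = L / t̄ = 114.2 / 21.4 = 5.336 ft/s
v_mean = 0.83 × 5.336 = 4.429 ft/s
Q = A × v_mean = 114 × 4.429 = 504.9 ft³/s

505 ft³/s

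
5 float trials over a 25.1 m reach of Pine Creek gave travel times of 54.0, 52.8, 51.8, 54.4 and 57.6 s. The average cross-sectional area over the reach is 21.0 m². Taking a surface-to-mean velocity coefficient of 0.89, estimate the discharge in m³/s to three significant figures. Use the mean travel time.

8.67 m³/s

t̄ = (54.0 + 52.8 + 51.8 + 54.4 + 57.6) / 5 = 54.12 s
v_surface = L / t̄ = 25.1 / 54.12 = 0.4638 m/s
v_mean = 0.89 × 0.4638 = 0.4128 m/s
Q = A × v_mean = 21.0 × 0.4128 = 8.668 m³/s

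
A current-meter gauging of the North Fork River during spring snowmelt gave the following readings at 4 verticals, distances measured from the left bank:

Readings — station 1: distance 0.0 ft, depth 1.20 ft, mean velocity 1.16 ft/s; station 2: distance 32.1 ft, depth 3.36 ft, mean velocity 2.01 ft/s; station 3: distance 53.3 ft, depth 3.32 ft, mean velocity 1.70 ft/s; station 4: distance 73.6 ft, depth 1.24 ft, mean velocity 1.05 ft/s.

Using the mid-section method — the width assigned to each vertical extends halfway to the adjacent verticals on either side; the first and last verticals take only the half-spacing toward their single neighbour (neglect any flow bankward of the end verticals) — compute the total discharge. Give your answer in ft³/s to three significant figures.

333 ft³/s

w_1 = (32.1 − 0.0)/2 = 16.05 ft; q_1 = 1.16 × 1.20 × 16.05 = 22.34 ft³/s
w_2 = (53.3 − 0.0)/2 = 26.65 ft; q_2 = 2.01 × 3.36 × 26.65 = 180.0 ft³/s
w_3 = (73.6 − 32.1)/2 = 20.75 ft; q_3 = 1.70 × 3.32 × 20.75 = 117.1 ft³/s
w_4 = (73.6 − 53.3)/2 = 10.15 ft; q_4 = 1.05 × 1.24 × 10.15 = 13.22 ft³/s
Q = Σ qᵢ = 332.7 ft³/s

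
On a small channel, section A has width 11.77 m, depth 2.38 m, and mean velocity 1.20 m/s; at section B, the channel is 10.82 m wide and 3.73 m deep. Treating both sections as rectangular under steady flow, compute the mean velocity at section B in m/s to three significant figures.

Q = A₁V₁ = (11.77×2.38) × 1.20 = 33.62 m³/s
A₂ = 10.82 × 3.73 = 40.36 m²
V₂ = Q/A₂ = 33.62/40.36 = 0.8329 m/s

0.833 m/s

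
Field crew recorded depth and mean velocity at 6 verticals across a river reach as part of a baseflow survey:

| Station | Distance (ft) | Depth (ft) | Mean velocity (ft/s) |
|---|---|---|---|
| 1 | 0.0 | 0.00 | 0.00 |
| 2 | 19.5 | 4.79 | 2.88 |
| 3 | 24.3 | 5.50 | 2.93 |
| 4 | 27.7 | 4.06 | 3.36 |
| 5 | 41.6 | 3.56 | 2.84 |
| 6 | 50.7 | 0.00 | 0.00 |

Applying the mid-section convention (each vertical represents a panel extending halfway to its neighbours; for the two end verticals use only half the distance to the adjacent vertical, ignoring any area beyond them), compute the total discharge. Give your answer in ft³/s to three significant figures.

w_2 = (24.3 − 0.0)/2 = 12.15 ft; q_2 = 2.88 × 4.79 × 12.15 = 167.6 ft³/s
w_3 = (27.7 − 19.5)/2 = 4.1 ft; q_3 = 2.93 × 5.50 × 4.1 = 66.07 ft³/s
w_4 = (41.6 − 24.3)/2 = 8.65 ft; q_4 = 3.36 × 4.06 × 8.65 = 118.0 ft³/s
w_5 = (50.7 − 27.7)/2 = 11.5 ft; q_5 = 2.84 × 3.56 × 11.5 = 116.3 ft³/s
Stations 1, 6 contribute zero (depth or velocity is 0).
Q = Σ qᵢ = 468.0 ft³/s

468 ft³/s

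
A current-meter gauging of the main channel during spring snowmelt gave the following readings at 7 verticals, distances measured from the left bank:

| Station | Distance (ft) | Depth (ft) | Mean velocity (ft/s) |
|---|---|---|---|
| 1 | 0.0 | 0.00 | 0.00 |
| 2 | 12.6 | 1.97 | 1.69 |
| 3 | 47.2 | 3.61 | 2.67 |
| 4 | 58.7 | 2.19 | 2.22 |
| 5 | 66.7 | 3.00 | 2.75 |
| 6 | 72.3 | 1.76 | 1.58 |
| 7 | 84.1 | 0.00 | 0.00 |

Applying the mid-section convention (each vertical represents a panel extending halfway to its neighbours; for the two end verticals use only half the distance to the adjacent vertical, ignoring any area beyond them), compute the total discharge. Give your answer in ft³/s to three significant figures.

w_2 = (47.2 − 0.0)/2 = 23.6 ft; q_2 = 1.69 × 1.97 × 23.6 = 78.57 ft³/s
w_3 = (58.7 − 12.6)/2 = 23.05 ft; q_3 = 2.67 × 3.61 × 23.05 = 222.2 ft³/s
w_4 = (66.7 − 47.2)/2 = 9.75 ft; q_4 = 2.22 × 2.19 × 9.75 = 47.40 ft³/s
w_5 = (72.3 − 58.7)/2 = 6.8 ft; q_5 = 2.75 × 3.00 × 6.8 = 56.10 ft³/s
w_6 = (84.1 − 66.7)/2 = 8.7 ft; q_6 = 1.58 × 1.76 × 8.7 = 24.19 ft³/s
Stations 1, 7 contribute zero (depth or velocity is 0).
Q = Σ qᵢ = 428.4 ft³/s

428 ft³/s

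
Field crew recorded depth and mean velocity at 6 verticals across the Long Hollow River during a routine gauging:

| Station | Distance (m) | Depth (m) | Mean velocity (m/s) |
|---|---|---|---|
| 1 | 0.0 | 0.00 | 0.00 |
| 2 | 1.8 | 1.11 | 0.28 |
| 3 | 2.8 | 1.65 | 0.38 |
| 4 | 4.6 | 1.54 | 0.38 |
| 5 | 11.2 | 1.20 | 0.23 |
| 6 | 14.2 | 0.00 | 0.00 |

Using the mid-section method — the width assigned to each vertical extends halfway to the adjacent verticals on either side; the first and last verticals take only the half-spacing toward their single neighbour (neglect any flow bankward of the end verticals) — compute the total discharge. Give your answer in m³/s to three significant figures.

5.10 m³/s

w_2 = (2.8 − 0.0)/2 = 1.4 m; q_2 = 0.28 × 1.11 × 1.4 = 0.4351 m³/s
w_3 = (4.6 − 1.8)/2 = 1.4 m; q_3 = 0.38 × 1.65 × 1.4 = 0.8778 m³/s
w_4 = (11.2 − 2.8)/2 = 4.2 m; q_4 = 0.38 × 1.54 × 4.2 = 2.458 m³/s
w_5 = (14.2 − 4.6)/2 = 4.8 m; q_5 = 0.23 × 1.20 × 4.8 = 1.325 m³/s
Stations 1, 6 contribute zero (depth or velocity is 0).
Q = Σ qᵢ = 5.096 m³/s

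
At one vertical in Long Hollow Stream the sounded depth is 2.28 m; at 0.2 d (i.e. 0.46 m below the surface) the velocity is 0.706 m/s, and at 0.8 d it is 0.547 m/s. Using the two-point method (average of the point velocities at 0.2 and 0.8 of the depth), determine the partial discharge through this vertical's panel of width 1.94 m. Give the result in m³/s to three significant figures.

v̄ = (0.706 + 0.547) / 2 = 0.6265 m/s
q = v̄ × d × w = 0.6265 × 2.28 × 1.94 = 2.771 m³/s

2.77 m³/s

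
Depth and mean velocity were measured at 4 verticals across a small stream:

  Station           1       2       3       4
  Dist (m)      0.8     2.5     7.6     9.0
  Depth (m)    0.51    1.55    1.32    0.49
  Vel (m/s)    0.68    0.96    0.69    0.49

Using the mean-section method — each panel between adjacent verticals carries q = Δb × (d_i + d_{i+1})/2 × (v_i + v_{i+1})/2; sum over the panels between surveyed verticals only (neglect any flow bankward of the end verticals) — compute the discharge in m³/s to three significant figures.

Panel 1-2: Δb = 1.7 m, d̄ = (0.51+1.55)/2 = 1.03, v̄ = (0.68+0.96)/2 = 0.82 → q = 1.7×1.03×0.82 = 1.436 m³/s
Panel 2-3: Δb = 5.1 m, d̄ = (1.55+1.32)/2 = 1.435, v̄ = (0.96+0.69)/2 = 0.825 → q = 5.1×1.435×0.825 = 6.038 m³/s
Panel 3-4: Δb = 1.4 m, d̄ = (1.32+0.49)/2 = 0.905, v̄ = (0.69+0.49)/2 = 0.59 → q = 1.4×0.905×0.59 = 0.7475 m³/s
Q = Σ q = 8.221 m³/s

8.22 m³/s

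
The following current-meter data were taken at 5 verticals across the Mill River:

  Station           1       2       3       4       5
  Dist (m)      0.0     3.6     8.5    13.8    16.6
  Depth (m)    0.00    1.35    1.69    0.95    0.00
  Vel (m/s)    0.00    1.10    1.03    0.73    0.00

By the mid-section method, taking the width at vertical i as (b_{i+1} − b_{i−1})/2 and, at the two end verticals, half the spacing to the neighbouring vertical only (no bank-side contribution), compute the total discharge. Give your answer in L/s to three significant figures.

w_2 = (8.5 − 0.0)/2 = 4.25 m; q_2 = 1.10 × 1.35 × 4.25 = 6.311 m³/s
w_3 = (13.8 − 3.6)/2 = 5.1 m; q_3 = 1.03 × 1.69 × 5.1 = 8.878 m³/s
w_4 = (16.6 − 8.5)/2 = 4.05 m; q_4 = 0.73 × 0.95 × 4.05 = 2.809 m³/s
Stations 1, 5 contribute zero (depth or velocity is 0).
Q = Σ qᵢ = 18.00 m³/s
= 18.00 × 1000 = 18000 L/s

18000 L/s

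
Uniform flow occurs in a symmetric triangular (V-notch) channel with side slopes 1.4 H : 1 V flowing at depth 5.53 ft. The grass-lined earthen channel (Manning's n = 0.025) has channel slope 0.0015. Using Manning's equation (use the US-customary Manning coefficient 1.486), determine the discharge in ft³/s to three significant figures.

169 ft³/s

A = z·y² = 1.4×5.53² = 42.81 ft²
P = 2y√(1+z²) = 2×5.53×√(1+1.4²) = 19.03 ft
R = A/P = 42.81/19.03 = 2.250 ft
Q = (1.486/n)·A·R^(2/3)·S^(1/2) = (1.486/0.025) × 42.81 × 2.250^(2/3) × 0.0015^(1/2) = 169.2 ft³/s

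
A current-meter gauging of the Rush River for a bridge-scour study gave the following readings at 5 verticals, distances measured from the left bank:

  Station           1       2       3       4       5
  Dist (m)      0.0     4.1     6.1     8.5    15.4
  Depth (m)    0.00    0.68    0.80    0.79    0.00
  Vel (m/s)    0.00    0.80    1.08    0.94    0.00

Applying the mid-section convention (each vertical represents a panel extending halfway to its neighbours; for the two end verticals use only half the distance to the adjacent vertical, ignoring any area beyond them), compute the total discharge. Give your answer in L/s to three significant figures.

7010 L/s

w_2 = (6.1 − 0.0)/2 = 3.05 m; q_2 = 0.80 × 0.68 × 3.05 = 1.659 m³/s
w_3 = (8.5 − 4.1)/2 = 2.2 m; q_3 = 1.08 × 0.80 × 2.2 = 1.901 m³/s
w_4 = (15.4 − 6.1)/2 = 4.65 m; q_4 = 0.94 × 0.79 × 4.65 = 3.453 m³/s
Stations 1, 5 contribute zero (depth or velocity is 0).
Q = Σ qᵢ = 7.013 m³/s
= 7.013 × 1000 = 7013 L/s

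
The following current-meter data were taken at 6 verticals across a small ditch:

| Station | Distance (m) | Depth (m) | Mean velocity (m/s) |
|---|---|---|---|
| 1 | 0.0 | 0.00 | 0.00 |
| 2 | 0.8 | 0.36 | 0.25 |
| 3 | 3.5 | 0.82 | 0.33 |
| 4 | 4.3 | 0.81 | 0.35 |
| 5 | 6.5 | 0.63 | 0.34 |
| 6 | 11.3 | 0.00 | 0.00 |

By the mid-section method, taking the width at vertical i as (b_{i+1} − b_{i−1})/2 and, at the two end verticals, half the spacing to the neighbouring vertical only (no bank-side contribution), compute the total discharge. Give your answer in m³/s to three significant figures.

1.81 m³/s

w_2 = (3.5 − 0.0)/2 = 1.75 m; q_2 = 0.25 × 0.36 × 1.75 = 0.1575 m³/s
w_3 = (4.3 − 0.8)/2 = 1.75 m; q_3 = 0.33 × 0.82 × 1.75 = 0.4736 m³/s
w_4 = (6.5 − 3.5)/2 = 1.5 m; q_4 = 0.35 × 0.81 × 1.5 = 0.4253 m³/s
w_5 = (11.3 − 4.3)/2 = 3.5 m; q_5 = 0.34 × 0.63 × 3.5 = 0.7497 m³/s
Stations 1, 6 contribute zero (depth or velocity is 0).
Q = Σ qᵢ = 1.806 m³/s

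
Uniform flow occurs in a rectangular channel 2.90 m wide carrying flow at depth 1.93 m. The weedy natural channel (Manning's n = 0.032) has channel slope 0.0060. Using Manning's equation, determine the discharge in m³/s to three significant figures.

11.9 m³/s

A = b·y = 2.90 × 1.93 = 5.597 m²
P = b + 2y = 2.90 + 2×1.93 = 6.760 m
R = A/P = 5.597/6.760 = 0.8280 m
Q = (1/n)·A·R^(2/3)·S^(1/2) = (1/0.032) × 5.597 × 0.8280^(2/3) × 0.0060^(1/2) = 11.95 m³/s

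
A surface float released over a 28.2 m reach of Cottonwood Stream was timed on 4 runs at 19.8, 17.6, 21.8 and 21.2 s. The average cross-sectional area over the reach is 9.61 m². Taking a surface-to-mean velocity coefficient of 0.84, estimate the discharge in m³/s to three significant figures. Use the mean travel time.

11.3 m³/s

t̄ = (19.8 + 17.6 + 21.8 + 21.2) / 4 = 20.1 s
v_surface = L / t̄ = 28.2 / 20.1 = 1.403 m/s
v_mean = 0.84 × 1.403 = 1.179 m/s
Q = A × v_mean = 9.61 × 1.179 = 11.33 m³/s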